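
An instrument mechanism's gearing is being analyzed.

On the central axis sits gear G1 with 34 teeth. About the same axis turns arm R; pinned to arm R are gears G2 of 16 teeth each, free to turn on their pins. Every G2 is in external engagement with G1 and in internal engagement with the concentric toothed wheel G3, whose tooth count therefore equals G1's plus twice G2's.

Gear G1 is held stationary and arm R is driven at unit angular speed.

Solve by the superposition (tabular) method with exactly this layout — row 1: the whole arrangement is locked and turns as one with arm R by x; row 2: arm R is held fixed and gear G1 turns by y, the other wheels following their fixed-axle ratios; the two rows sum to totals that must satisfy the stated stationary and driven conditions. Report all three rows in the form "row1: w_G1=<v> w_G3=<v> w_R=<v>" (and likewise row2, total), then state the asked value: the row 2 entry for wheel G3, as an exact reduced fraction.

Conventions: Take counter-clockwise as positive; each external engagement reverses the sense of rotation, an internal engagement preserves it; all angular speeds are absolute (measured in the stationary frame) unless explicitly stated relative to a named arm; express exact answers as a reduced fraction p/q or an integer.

row1: w_G1=1 w_G3=1 w_R=1
row2: w_G1=-1 w_G3=17/33 w_R=0
total: w_G1=0 w_G3=50/33 w_R=1
asked value: 17/33

class = planetary set [G3 = 34+2·16 = 66; Willis about the carrier]
row 1 (train locked, turned with arm): all members turn x
superposition row 2 [arm held]: sun y, ring −(34/66)·y, arm 0
boundary: total ω_sun = x + y = 0 and total ω_arm = x = 1  ⇒  y = -1, x = 1
row 2 ring = −(34/66)·(-1) = 17/33
totals (row 1 + row 2): sun 1 + (-1) = 0, ring 1 + 17/33 = 50/33, arm 1 + 0 = 1
asked cell (row2, ring) = 17/33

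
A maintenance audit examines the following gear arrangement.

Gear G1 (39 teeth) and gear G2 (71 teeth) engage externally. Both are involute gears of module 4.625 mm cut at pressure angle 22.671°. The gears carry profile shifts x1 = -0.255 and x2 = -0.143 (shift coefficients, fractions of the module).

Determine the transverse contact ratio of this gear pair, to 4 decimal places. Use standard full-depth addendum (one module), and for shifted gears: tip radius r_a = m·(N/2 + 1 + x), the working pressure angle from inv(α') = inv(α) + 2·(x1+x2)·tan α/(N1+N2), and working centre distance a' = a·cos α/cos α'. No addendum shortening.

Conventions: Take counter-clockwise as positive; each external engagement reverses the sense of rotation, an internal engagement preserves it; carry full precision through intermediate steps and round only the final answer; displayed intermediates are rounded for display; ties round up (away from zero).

1.7016

topology: single-mesh involute geometry — m = 4.625, 39T/71T pair
base radii: r_b1 = 83.219009, r_b2 = 151.501273
tip radii: r_a1 = 93.633125, r_a2 = 168.151125
inv(α') = inv(22.671°) + 2·(-0.255-0.143)·tan α/(39+71) = 0.01900815  ⇒  α' = 21.62601°
a' = a·cos α / cos α' = 254.3750·cos 22.671°/cos 21.62601° = 252.493481
action lengths: √(r_a1²−r_b1²) = 42.915715, √(r_a2²−r_b2²) = 72.953171
base pitch p_b = π·m·cos α = 13.407191
CR = (42.915715 + 72.953171 − 252.493481·sin 21.62601°)/13.407191 = 1.701570
contact ratio ≈ 1.7016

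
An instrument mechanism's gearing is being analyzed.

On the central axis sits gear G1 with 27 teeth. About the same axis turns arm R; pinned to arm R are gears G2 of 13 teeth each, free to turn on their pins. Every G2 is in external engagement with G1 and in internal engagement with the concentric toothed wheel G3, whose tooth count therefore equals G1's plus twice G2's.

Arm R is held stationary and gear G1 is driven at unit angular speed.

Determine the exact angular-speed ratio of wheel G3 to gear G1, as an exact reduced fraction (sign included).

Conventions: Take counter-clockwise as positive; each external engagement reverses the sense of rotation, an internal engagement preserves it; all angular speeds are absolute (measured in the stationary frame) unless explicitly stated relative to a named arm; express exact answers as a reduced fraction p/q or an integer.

topology: planetary set — G1 27T / G2 13T / G3 53T, arm = carrier (Willis)
ring teeth: 27 + 2·13 = 53
27(ω_sun−ω_arm) = −53(ω_ring−ω_arm),  ω_arm = 0, ω_sun = 1
ω_ring = 0 − (27/53)(1−0) = -27/53
ω_out/ω_in = -27/53

-27/53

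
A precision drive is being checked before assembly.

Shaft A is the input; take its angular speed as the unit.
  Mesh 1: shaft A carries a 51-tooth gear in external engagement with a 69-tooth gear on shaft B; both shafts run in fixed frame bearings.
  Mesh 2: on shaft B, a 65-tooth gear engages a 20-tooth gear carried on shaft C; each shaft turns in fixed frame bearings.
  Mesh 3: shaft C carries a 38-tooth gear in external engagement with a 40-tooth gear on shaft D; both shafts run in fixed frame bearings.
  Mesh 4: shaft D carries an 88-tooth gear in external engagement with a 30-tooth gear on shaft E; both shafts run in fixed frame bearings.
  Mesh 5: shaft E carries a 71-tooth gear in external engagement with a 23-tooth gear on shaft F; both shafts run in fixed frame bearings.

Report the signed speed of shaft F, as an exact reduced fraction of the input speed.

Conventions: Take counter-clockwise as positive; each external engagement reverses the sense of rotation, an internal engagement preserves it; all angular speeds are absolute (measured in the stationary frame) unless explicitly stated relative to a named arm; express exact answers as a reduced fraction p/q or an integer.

5-mesh fixed-axis compound train (all bearings frame-fixed)
mesh 1 [51T→69T]: |ω|/ω_in = 1×51/69 = 17/23, sense flips to −
mesh 2 [65T→20T]: |ω|/ω_in = (17/23)×65/20 = 221/92, sense flips to +
mesh 3 [38T→40T]: |ω|/ω_in = (221/92)×38/40 = 4199/1840, sense flips to −
mesh 4 [88T→30T]: |ω|/ω_in = (4199/1840)×88/30 = 46189/6900, sense flips to +
mesh 5 [71T→23T]: |ω|/ω_in = (46189/6900)×71/23 = 3279419/158700, sense flips to −
signed output speed (× input speed) = -3279419/158700

-3279419/158700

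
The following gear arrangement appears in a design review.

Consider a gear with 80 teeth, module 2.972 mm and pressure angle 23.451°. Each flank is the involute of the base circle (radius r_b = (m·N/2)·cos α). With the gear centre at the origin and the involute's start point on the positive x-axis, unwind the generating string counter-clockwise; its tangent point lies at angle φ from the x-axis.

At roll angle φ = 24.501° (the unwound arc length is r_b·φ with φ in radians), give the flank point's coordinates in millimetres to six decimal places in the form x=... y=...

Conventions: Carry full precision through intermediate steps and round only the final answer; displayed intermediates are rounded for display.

x=118.580855 y=2.791051

class = single-mesh tooth geometry [base-circle involute, m = 2.972, 80T]
pitch radius r_p = m·N/2 = 2.972·80/2 = 118.880000
base radius r_b = r_p·cos α = 118.880000·cos 23.451° = 109.060602
roll angle φ = 24.501° = 0.42762312 rad
x = r_b·(cos φ + φ·sin φ) = 118.580855
y = r_b·(sin φ − φ·cos φ) = 2.791051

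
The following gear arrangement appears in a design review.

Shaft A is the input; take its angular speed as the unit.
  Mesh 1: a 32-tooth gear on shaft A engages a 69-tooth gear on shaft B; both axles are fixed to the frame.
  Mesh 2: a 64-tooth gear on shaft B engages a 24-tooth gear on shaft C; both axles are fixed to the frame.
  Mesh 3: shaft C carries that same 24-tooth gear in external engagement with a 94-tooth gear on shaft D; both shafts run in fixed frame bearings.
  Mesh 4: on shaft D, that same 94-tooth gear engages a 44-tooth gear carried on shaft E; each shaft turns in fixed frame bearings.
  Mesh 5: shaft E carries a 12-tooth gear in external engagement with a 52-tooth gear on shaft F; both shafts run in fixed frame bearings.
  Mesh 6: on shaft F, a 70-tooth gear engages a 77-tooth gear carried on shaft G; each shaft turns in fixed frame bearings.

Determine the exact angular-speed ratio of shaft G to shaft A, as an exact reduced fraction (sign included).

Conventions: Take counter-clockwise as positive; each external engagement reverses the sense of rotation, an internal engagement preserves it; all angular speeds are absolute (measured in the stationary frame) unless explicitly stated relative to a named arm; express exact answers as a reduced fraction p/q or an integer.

5120/36179

class = fixed-axis compound train [6 meshes; 6 ratios multiply, 6 sense flips]
mesh 1 [32T→69T]: running ratio 32/69, sense −
mesh 2 [64T→24T]: running ratio 256/207, sense +
mesh 3 [24T→94T]: running ratio 1024/3243, sense −
mesh 4 [94T→44T]: running ratio 512/759, sense +
mesh 5 [12T→52T]: running ratio 512/3289, sense −
mesh 6 [70T→77T]: running ratio 5120/36179, sense +
ω_out/ω_in = 5120/36179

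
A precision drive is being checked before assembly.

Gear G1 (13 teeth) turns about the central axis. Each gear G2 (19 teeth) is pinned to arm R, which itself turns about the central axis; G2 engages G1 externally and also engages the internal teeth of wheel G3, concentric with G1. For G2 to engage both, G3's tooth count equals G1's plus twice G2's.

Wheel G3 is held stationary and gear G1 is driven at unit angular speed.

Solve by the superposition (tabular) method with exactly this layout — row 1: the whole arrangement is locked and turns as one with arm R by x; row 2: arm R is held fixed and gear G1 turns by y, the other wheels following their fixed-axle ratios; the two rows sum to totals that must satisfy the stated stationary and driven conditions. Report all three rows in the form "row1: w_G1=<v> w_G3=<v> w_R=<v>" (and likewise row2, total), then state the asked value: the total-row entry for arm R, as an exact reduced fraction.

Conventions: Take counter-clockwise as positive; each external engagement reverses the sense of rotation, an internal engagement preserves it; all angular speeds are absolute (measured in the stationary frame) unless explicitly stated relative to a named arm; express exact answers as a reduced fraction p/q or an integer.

row1: w_G1=13/64 w_G3=13/64 w_R=13/64
row2: w_G1=51/64 w_G3=-13/64 w_R=0
total: w_G1=1 w_G3=0 w_R=13/64
asked value: 13/64

topology: planetary set — G1 13T / G2 19T / G3 51T, arm = carrier (Willis)
row 1: whole set turns with the arm by x
row 2 (arm held, sun turns y): ω_ring = −(13/51)·y, ω_arm = 0
boundary: total ω_ring = x − (13/51)·y = 0 and total ω_sun = x + y = 1  ⇒  y = 51/64, x = 13/64
row 2 ring = −(13/51)·51/64 = -13/64
totals (row 1 + row 2): sun 13/64 + 51/64 = 1, ring 13/64 + (-13/64) = 0, arm 13/64 + 0 = 13/64
asked cell (total, arm) = 13/64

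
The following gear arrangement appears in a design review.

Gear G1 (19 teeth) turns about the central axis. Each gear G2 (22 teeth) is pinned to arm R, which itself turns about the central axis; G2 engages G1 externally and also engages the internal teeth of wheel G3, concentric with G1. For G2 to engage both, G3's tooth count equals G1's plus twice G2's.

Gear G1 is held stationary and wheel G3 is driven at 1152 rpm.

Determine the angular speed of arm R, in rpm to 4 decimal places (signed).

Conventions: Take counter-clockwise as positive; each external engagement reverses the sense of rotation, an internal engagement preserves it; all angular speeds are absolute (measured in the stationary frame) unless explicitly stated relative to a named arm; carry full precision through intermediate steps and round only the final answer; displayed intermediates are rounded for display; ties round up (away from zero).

class = planetary set [G3 = 19+2·22 = 63; Willis about the carrier]
normalise by the input: solve with ω_ring = 1, then scale by 1152 rpm
ring teeth: 19 + 2·22 = 63
19(ω_sun−ω_arm) = −63(ω_ring−ω_arm),  ω_sun = 0, ω_ring = 1
19(0−ω_arm) = −63(1−ω_arm)  ⇒  82·ω_arm = 63  ⇒  ω_arm = 63/82
scale: ω_arm = 63/82 × 1152 rpm = +885.0732 rpm

+885.0732 rpm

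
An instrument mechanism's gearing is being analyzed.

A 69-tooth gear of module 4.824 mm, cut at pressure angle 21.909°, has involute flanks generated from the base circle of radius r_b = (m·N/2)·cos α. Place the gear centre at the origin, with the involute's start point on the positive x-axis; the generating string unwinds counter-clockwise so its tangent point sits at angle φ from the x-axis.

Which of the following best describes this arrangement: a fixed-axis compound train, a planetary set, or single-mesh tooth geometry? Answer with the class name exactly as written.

single-mesh tooth geometry

topology: single-mesh involute geometry — m = 4.824, N = 69
classification: single-mesh tooth geometry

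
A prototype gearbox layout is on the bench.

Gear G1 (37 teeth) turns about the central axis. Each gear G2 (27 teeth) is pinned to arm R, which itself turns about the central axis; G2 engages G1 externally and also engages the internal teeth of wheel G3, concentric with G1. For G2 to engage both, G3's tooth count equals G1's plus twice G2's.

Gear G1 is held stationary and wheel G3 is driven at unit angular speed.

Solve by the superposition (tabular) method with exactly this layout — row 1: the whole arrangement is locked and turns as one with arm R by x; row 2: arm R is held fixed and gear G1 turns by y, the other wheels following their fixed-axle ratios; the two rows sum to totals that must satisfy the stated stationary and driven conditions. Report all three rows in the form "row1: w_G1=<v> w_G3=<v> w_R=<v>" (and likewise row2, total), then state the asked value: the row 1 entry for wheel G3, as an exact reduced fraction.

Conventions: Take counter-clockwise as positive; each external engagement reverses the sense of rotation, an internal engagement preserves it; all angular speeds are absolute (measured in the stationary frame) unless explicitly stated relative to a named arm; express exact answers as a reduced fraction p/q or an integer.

row1: w_G1=91/128 w_G3=91/128 w_R=91/128
row2: w_G1=-91/128 w_G3=37/128 w_R=0
total: w_G1=0 w_G3=1 w_R=91/128
asked value: 91/128

recognized (axles ride arm R): planetary set, 37/27/91 teeth
superposition row 1 [locked train]: every member turns x
superposition row 2 [arm held]: sun y, ring −(37/91)·y, arm 0
boundary: total ω_sun = x + y = 0 and total ω_ring = x − (37/91)·y = 1  ⇒  y = -91/128, x = 91/128
row 2 ring = −(37/91)·(-91/128) = 37/128
totals (row 1 + row 2): sun 91/128 + (-91/128) = 0, ring 91/128 + 37/128 = 1, arm 91/128 + 0 = 91/128
asked cell (row1, ring) = 91/128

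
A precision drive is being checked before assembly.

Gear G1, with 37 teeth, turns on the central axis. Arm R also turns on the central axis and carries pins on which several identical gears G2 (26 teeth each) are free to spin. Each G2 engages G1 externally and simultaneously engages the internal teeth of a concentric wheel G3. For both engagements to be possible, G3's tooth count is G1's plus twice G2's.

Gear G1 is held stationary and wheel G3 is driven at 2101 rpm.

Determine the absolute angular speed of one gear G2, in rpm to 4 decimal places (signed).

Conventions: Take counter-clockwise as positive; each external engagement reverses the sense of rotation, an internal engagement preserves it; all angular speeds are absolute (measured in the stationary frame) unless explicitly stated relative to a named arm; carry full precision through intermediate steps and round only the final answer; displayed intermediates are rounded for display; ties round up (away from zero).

topology: planetary set — G1 37T / G2 26T / G3 89T, arm = carrier (Willis)
normalise by the input: solve with ω_ring = 1, then scale by 2101 rpm
ring teeth: 37 + 2·26 = 89
37(ω_sun−ω_arm) = −89(ω_ring−ω_arm),  ω_sun = 0, ω_ring = 1
37(0−ω_arm) = −89(1−ω_arm)  ⇒  126·ω_arm = 89  ⇒  ω_arm = 89/126
sun–planet mesh: 37·(0−89/126) = −26·(ω_p−ω_arm)  ⇒  ω_p−ω_arm = 3293/3276
ω_p = 89/126 + 3293/3276 = 89/52
scale: ω_p = 89/52 × 2101 rpm = +3595.9423 rpm

+3595.9423 rpm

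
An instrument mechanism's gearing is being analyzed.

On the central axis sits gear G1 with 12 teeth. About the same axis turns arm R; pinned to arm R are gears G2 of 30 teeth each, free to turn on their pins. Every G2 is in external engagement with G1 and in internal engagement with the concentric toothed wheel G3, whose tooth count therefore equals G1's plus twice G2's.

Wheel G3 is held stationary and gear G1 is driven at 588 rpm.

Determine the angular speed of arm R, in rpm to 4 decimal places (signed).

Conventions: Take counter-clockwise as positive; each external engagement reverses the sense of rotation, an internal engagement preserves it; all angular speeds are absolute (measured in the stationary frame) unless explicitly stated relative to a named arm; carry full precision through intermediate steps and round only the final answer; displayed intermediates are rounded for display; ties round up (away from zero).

+84.0000 rpm

recognized (axles ride arm R): planetary set, 12/30/72 teeth
normalise by the input: solve with ω_sun = 1, then scale by 588 rpm
ring teeth: 12 + 2·30 = 72
12(ω_sun−ω_arm) = −72(ω_ring−ω_arm),  ω_ring = 0, ω_sun = 1
12(1−ω_arm) = −72(0−ω_arm)  ⇒  84·ω_arm = 12  ⇒  ω_arm = 1/7
scale: ω_arm = 1/7 × 588 rpm = +84.0000 rpm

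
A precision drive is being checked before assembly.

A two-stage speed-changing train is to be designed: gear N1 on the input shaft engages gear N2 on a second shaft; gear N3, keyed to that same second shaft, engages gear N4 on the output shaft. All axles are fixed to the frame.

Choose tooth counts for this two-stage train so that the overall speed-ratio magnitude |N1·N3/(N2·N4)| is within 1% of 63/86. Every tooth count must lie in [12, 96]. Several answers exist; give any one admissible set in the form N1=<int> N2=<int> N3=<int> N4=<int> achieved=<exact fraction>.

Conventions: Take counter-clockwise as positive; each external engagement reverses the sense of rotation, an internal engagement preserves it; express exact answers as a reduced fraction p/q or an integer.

class = fixed-axis compound train [2-stage, 63/86 wanted]
target = 63/86 in lowest terms: an exact hit needs N1·N3 = k·63 and N2·N4 = k·86 for one integer k, every count in [12, 96]; additionally prefer no 1:1 stage (N1 ≠ N2, N3 ≠ N4)
k = 1…5: no 1:1-free in-range split of k·63 and k·86 into factor pairs; take k = 6
k = 6: N1·N3 = 378 = 14·27, N2·N4 = 516 = 12·43
achieved = 14·27/(12·43) = 63/86; |achieved − target| = 0 ≤ 63/8600 ✓

N1=14 N2=12 N3=27 N4=43 achieved=63/86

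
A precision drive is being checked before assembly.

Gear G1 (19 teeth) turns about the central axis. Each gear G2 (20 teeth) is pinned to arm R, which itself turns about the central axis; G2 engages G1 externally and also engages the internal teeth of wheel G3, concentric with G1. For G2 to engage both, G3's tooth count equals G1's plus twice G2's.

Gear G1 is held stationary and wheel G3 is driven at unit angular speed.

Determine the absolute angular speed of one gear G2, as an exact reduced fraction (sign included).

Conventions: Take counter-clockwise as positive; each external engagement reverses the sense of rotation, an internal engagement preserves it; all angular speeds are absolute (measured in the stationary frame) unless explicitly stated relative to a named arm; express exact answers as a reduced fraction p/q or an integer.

topology: planetary set — G1 19T / G2 20T / G3 59T, arm = carrier (Willis)
ring teeth: 19 + 2·20 = 59
19(ω_sun−ω_arm) = −59(ω_ring−ω_arm),  ω_sun = 0, ω_ring = 1
19(0−ω_arm) = −59(1−ω_arm)  ⇒  78·ω_arm = 59  ⇒  ω_arm = 59/78
sun–planet mesh: 19·(0−59/78) = −20·(ω_p−ω_arm)  ⇒  ω_p−ω_arm = 1121/1560
ω_p = 59/78 + 1121/1560 = 59/40
exact speed ratio = 59/40

59/40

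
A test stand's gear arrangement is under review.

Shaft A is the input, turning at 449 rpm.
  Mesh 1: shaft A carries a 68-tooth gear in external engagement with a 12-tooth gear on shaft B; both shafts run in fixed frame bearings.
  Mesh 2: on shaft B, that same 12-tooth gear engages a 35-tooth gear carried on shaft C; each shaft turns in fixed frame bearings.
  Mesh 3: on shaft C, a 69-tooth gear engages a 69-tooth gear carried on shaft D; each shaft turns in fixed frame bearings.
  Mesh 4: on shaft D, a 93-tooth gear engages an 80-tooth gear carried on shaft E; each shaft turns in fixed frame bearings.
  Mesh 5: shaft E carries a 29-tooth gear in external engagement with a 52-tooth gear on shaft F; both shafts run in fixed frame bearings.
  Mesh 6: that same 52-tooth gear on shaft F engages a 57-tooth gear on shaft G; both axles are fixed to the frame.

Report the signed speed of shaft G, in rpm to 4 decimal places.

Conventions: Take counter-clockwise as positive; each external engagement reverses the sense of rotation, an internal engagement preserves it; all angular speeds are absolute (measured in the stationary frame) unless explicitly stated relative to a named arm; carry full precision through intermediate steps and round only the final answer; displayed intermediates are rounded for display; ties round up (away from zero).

topology: fixed-axis compound train — 6 meshes, A→G
mesh 1 [68T→12T]: ω = 449.0000×68/12 = 2544.3333 rpm, sense flips to −
mesh 2 [12T→35T]: ω = 2544.3333×12/35 = 872.3429 rpm, sense flips to +
mesh 3 [69T→69T]: ω = 872.3429×69/69 = 872.3429 rpm, sense flips to −
mesh 4 [93T→80T]: ω = 872.3429×93/80 = 1014.0986 rpm, sense flips to +
mesh 5 [29T→52T]: ω = 1014.0986×29/52 = 565.5550 rpm, sense flips to −
mesh 6 [52T→57T]: ω = 565.5550×52/57 = 515.9449 rpm, sense flips to +
signed output speed = +515.9449 rpm

+515.9449 rpm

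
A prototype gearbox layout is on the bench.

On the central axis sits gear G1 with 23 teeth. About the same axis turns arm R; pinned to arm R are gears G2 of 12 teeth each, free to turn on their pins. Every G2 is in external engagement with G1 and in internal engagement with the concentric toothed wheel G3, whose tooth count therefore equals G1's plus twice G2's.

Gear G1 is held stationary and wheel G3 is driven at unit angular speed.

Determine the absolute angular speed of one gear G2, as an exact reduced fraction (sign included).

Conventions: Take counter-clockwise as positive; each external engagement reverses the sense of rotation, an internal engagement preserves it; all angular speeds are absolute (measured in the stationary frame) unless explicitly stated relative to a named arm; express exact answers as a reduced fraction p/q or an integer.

47/24

recognized (axles ride arm R): planetary set, 23/12/47 teeth
ring teeth: 23 + 2·12 = 47
23(ω_sun−ω_arm) = −47(ω_ring−ω_arm),  ω_sun = 0, ω_ring = 1
23(0−ω_arm) = −47(1−ω_arm)  ⇒  70·ω_arm = 47  ⇒  ω_arm = 47/70
sun–planet mesh: 23·(0−47/70) = −12·(ω_p−ω_arm)  ⇒  ω_p−ω_arm = 1081/840
ω_p = 47/70 + 1081/840 = 47/24
exact speed ratio = 47/24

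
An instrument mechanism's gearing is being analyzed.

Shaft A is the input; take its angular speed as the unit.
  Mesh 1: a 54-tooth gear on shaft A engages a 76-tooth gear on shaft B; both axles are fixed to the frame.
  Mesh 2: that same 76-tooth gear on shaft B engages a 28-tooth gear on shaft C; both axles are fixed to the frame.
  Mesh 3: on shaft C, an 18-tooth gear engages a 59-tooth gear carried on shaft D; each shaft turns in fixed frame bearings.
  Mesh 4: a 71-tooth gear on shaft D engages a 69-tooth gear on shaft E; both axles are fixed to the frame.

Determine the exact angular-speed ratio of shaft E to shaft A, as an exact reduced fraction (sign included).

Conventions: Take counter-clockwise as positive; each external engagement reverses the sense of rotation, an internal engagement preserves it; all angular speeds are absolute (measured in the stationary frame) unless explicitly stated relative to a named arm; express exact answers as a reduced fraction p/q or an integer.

5751/9499

class = fixed-axis compound train [4 meshes; 4 ratios multiply, 4 sense flips]
mesh 1 [54T→76T]: running ratio 27/38, sense −
mesh 2 [76T→28T]: running ratio 27/14, sense +
mesh 3 [18T→59T]: running ratio 243/413, sense −
mesh 4 [71T→69T]: running ratio 5751/9499, sense +
ω_out/ω_in = 5751/9499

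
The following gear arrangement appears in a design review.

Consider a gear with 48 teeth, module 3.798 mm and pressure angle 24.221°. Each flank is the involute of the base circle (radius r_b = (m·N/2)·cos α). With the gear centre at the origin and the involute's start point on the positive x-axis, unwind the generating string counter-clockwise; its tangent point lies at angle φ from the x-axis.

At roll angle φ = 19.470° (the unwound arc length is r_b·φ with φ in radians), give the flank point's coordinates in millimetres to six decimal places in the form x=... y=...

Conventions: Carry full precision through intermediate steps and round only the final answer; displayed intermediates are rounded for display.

topology: single-mesh involute geometry — m = 3.798, N = 48
pitch radius r_p = m·N/2 = 3.798·48/2 = 91.152000
base radius r_b = r_p·cos α = 91.152000·cos 24.221° = 83.127872
roll angle φ = 19.470° = 0.33981561 rad
x = r_b·(cos φ + φ·sin φ) = 87.789782
y = r_b·(sin φ − φ·cos φ) = 1.074811

x=87.789782 y=1.074811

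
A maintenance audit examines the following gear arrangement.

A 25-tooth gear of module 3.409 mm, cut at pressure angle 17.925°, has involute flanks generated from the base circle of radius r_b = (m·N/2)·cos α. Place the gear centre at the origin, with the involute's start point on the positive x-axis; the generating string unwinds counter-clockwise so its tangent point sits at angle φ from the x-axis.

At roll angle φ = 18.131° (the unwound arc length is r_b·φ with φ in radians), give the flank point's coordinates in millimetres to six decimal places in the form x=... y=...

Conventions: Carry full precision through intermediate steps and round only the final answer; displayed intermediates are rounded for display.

single-mesh involute tooth geometry (25T wheel at module 3.409)
pitch radius r_p = m·N/2 = 3.409·25/2 = 42.612500
base radius r_b = r_p·cos α = 42.612500·cos 17.925° = 40.544098
roll angle φ = 18.131° = 0.31644565 rad
x = r_b·(cos φ + φ·sin φ) = 42.523559
y = r_b·(sin φ − φ·cos φ) = 0.423983

x=42.523559 y=0.423983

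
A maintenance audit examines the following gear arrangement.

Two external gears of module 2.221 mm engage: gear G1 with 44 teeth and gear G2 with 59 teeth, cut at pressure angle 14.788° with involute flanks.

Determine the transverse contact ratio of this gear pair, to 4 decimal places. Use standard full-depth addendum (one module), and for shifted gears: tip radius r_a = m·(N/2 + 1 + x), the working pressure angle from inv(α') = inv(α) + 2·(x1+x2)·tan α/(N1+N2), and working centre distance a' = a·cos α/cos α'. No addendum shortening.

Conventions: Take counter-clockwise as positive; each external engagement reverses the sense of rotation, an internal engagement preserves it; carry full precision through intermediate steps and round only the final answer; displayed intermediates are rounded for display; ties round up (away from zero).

single-mesh involute tooth geometry (44T engaging 59T at module 2.221)
base radii: r_b1 = 47.243538, r_b2 = 63.349289
tip radii: r_a1 = 51.083000, r_a2 = 67.740500
no profile shift: α' = α, a' = a
action lengths: √(r_a1²−r_b1²) = 19.429901, √(r_a2²−r_b2²) = 23.992560
base pitch p_b = π·m·cos α = 6.746361
CR = (19.429901 + 23.992560 − 114.381500·sin 14.78800°)/6.746361 = 2.108893
contact ratio ≈ 2.1089

2.1089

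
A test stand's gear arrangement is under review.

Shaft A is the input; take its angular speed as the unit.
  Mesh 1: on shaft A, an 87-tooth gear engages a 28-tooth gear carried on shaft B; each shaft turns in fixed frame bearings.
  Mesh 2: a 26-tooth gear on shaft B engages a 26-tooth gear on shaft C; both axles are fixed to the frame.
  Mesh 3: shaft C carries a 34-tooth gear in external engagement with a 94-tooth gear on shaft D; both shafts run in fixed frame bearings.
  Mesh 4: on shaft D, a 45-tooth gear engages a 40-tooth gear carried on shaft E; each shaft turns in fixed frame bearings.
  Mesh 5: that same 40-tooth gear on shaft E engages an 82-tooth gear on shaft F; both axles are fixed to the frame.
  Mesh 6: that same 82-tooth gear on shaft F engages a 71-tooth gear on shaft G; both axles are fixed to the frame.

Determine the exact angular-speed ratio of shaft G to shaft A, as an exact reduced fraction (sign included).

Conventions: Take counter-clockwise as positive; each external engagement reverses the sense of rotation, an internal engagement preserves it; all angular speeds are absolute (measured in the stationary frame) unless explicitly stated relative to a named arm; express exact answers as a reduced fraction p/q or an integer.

66555/93436

class = fixed-axis compound train [6 meshes; 6 ratios multiply, 6 sense flips]
mesh 1 [87T→28T]: running ratio 87/28, sense −
mesh 2 [26T→26T]: running ratio 87/28, sense +
mesh 3 [34T→94T]: running ratio 1479/1316, sense −
mesh 4 [45T→40T]: running ratio 13311/10528, sense +
mesh 5 [40T→82T]: running ratio 66555/107912, sense −
mesh 6 [82T→71T]: running ratio 66555/93436, sense +
ω_out/ω_in = 66555/93436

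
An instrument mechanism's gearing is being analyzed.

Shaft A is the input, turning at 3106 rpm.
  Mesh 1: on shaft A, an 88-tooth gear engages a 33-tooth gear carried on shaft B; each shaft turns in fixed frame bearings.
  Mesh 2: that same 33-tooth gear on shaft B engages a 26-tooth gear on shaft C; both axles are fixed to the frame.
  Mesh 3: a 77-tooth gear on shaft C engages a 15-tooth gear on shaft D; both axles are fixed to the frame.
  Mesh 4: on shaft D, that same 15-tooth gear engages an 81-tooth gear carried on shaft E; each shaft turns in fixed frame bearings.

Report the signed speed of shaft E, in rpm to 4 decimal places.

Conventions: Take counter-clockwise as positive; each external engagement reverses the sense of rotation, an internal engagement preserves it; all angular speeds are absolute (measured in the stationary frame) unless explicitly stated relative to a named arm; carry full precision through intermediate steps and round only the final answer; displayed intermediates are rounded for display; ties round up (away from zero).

+9993.4739 rpm

recognized (5 fixed axles, 4 meshes): fixed-axis compound train
mesh 1 [88T→33T]: ω = 3106.0000×88/33 = 8282.6667 rpm, sense flips to −
mesh 2 [33T→26T]: ω = 8282.6667×33/26 = 10512.6154 rpm, sense flips to +
mesh 3 [77T→15T]: ω = 10512.6154×77/15 = 53964.7590 rpm, sense flips to −
mesh 4 [15T→81T]: ω = 53964.7590×15/81 = 9993.4739 rpm, sense flips to +
signed output speed = +9993.4739 rpm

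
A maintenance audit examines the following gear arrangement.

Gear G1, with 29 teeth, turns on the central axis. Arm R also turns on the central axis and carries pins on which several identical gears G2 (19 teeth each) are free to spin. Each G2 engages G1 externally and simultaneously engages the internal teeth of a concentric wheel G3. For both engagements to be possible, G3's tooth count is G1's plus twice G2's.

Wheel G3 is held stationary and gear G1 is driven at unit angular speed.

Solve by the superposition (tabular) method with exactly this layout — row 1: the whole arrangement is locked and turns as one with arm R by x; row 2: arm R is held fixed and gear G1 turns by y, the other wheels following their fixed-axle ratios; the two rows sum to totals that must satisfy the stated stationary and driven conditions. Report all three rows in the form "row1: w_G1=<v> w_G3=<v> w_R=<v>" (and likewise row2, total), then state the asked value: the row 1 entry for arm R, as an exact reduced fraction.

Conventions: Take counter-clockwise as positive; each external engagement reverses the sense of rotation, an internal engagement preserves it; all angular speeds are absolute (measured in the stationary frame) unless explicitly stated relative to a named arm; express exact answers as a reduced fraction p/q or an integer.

row1: w_G1=29/96 w_G3=29/96 w_R=29/96
row2: w_G1=67/96 w_G3=-29/96 w_R=0
total: w_G1=1 w_G3=0 w_R=29/96
asked value: 29/96

recognized (axles ride arm R): planetary set, 29/19/67 teeth
row 1 (train locked, turned with arm): all members turn x
row 2 — arm fixed, fixed-axis ratios: sun y, ring −(29/67)·y, arm 0
boundary: total ω_ring = x − (29/67)·y = 0 and total ω_sun = x + y = 1  ⇒  y = 67/96, x = 29/96
row 2 ring = −(29/67)·67/96 = -29/96
totals (row 1 + row 2): sun 29/96 + 67/96 = 1, ring 29/96 + (-29/96) = 0, arm 29/96 + 0 = 29/96
asked cell (row1, arm) = 29/96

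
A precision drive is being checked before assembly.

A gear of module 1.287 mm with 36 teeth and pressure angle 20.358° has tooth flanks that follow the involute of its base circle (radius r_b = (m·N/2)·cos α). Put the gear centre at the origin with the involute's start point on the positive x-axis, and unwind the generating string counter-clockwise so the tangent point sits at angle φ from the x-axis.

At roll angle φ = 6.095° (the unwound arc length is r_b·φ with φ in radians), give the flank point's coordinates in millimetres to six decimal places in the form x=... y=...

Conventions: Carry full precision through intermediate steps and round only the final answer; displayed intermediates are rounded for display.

x=21.841529 y=0.008705

recognized (one wheel, involute flank): single-mesh tooth geometry, m = 1.287, N = 36
pitch radius r_p = m·N/2 = 1.287·36/2 = 23.166000
base radius r_b = r_p·cos α = 23.166000·cos 20.358° = 21.718988
roll angle φ = 6.095° = 0.10637782 rad
x = r_b·(cos φ + φ·sin φ) = 21.841529
y = r_b·(sin φ − φ·cos φ) = 0.008705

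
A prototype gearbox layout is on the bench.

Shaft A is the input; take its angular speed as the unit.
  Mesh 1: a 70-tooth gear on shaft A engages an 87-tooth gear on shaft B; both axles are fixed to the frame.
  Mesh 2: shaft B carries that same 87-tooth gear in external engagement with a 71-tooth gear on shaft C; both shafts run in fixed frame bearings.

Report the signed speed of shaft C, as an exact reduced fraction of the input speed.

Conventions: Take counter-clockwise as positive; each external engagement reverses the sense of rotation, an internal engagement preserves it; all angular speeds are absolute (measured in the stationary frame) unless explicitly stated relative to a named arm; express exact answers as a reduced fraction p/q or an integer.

70/71

2-mesh fixed-axis compound train (all bearings frame-fixed)
mesh 1 [70T→87T]: |ω|/ω_in = 1×70/87 = 70/87, sense flips to −
mesh 2 [87T→71T]: |ω|/ω_in = (70/87)×87/71 = 70/71, sense flips to +
signed output speed (× input speed) = 70/71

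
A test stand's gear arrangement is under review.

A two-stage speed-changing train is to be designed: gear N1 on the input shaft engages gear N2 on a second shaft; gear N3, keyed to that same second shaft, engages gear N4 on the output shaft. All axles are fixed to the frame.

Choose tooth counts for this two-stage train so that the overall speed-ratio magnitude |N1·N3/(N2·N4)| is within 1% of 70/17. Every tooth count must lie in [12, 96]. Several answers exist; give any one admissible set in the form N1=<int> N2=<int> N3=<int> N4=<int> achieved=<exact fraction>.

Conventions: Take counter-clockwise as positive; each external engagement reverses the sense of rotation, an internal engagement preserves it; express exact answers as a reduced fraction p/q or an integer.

design class (target 70/17): fixed-axis compound train
target = 70/17 in lowest terms: an exact hit needs N1·N3 = k·70 and N2·N4 = k·17 for one integer k, every count in [12, 96]; additionally prefer no 1:1 stage (N1 ≠ N2, N3 ≠ N4)
k = 1…11: no 1:1-free in-range split of k·70 and k·17 into factor pairs; take k = 12
k = 12: N1·N3 = 840 = 12·70, N2·N4 = 204 = 17·12
achieved = 12·70/(17·12) = 70/17; |achieved − target| = 0 ≤ 7/170 ✓

N1=12 N2=17 N3=70 N4=12 achieved=70/17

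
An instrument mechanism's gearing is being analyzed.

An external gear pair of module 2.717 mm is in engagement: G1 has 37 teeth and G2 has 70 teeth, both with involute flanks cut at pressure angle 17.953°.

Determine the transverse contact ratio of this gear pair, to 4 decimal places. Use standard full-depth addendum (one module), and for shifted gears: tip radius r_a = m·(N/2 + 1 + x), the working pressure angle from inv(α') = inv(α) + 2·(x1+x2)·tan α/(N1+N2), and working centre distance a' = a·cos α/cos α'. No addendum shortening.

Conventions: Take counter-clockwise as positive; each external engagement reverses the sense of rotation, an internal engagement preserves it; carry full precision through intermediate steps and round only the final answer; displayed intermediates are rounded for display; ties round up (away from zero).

single-mesh involute tooth geometry (37T engaging 70T at module 2.717)
base radii: r_b1 = 47.817106, r_b2 = 90.464794
tip radii: r_a1 = 52.981500, r_a2 = 97.812000
no profile shift: α' = α, a' = a
action lengths: √(r_a1²−r_b1²) = 22.815866, √(r_a2²−r_b2²) = 37.192853
base pitch p_b = π·m·cos α = 8.120101
CR = (22.815866 + 37.192853 − 145.359500·sin 17.95300°)/8.120101 = 1.872339
contact ratio ≈ 1.8723

1.8723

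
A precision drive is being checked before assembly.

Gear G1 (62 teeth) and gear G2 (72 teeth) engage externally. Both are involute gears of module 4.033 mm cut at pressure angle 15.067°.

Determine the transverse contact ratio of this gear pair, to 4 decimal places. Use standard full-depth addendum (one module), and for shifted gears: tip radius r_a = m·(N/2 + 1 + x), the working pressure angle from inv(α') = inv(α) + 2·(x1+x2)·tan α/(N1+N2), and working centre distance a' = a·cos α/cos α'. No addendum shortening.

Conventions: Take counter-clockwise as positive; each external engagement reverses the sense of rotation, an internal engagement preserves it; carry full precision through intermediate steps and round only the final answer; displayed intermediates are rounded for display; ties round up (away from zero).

2.1645

recognized (one external pair, fixed centres): single-mesh tooth geometry, m = 4.033, N1 = 62, N2 = 72
base radii: r_b1 = 120.725023, r_b2 = 140.196801
tip radii: r_a1 = 129.056000, r_a2 = 149.221000
no profile shift: α' = α, a' = a
action lengths: √(r_a1²−r_b1²) = 45.617101, √(r_a2²−r_b2²) = 51.105419
base pitch p_b = π·m·cos α = 12.234479
CR = (45.617101 + 51.105419 − 270.211000·sin 15.06700°)/12.234479 = 2.164506
contact ratio ≈ 2.1645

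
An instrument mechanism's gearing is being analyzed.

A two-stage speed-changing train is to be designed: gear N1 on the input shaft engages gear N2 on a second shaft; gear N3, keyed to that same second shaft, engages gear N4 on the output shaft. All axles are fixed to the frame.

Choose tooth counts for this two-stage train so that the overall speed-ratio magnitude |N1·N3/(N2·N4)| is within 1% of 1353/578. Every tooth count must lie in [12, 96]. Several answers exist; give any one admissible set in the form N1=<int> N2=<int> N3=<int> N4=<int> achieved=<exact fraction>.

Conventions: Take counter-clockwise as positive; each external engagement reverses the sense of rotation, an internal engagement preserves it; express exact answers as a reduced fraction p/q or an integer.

class = fixed-axis compound train [2-stage, 1353/578 wanted]
target = 1353/578 in lowest terms: an exact hit needs N1·N3 = k·1353 and N2·N4 = k·578 for one integer k, every count in [12, 96]; additionally prefer no 1:1 stage (N1 ≠ N2, N3 ≠ N4)
k = 1: N1·N3 = 1353 = 33·41, N2·N4 = 578 = 17·34
achieved = 33·41/(17·34) = 1353/578; |achieved − target| = 0 ≤ 1353/57800 ✓

N1=33 N2=17 N3=41 N4=34 achieved=1353/578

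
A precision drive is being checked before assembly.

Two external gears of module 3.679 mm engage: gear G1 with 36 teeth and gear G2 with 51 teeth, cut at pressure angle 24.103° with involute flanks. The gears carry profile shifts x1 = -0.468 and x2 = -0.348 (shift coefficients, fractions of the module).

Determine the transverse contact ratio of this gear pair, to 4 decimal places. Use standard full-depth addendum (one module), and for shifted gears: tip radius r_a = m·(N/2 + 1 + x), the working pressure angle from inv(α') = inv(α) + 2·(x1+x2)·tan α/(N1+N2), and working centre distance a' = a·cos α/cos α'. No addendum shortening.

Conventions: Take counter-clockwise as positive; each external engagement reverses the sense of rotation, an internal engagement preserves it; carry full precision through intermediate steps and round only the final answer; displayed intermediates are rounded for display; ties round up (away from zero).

topology: single-mesh involute geometry — m = 3.679, 36T/51T pair
base radii: r_b1 = 60.448289, r_b2 = 85.635076
tip radii: r_a1 = 68.179228, r_a2 = 96.213208
inv(α') = inv(24.103°) + 2·(-0.468-0.348)·tan α/(36+51) = 0.01831543  ⇒  α' = 21.37017°
a' = a·cos α / cos α' = 160.0365·cos 24.103°/cos 21.37017° = 156.868780
action lengths: √(r_a1²−r_b1²) = 31.534291, √(r_a2²−r_b2²) = 43.859037
base pitch p_b = π·m·cos α = 10.550217
CR = (31.534291 + 43.859037 − 156.868780·sin 21.37017°)/10.550217 = 1.728077
contact ratio ≈ 1.7281

1.7281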